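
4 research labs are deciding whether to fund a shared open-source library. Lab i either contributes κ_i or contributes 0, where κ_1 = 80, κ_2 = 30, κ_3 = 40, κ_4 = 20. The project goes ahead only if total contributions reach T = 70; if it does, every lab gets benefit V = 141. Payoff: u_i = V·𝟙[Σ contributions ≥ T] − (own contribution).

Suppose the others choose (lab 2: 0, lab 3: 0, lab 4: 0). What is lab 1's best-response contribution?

80

Others' total = 0. Contributing 80 brings total to 80 ≥ 70: gain V − κ_1 = 61.
Best response: 80.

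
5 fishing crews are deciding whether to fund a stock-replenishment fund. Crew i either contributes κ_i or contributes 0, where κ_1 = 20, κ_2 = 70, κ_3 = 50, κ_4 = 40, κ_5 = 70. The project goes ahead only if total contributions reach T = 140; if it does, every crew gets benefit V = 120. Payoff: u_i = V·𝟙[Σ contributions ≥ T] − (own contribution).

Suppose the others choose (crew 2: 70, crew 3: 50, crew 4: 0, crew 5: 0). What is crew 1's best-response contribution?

Others' total = 120. Contributing 20 brings total to 140 ≥ 140: gain V − κ_1 = 100.
Best response: 20.

20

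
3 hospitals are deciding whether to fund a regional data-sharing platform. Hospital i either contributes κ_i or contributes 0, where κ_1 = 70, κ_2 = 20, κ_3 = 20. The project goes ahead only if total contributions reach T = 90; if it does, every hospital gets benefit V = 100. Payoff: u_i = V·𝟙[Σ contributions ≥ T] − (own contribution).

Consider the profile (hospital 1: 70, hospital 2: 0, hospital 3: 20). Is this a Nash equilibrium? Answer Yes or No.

Total = 90 ≥ 90: provided.
Hospital 1 (pledges 70, payoff 30): dropping to 0 → total 20, payoff 0. No gain.
Hospital 2 (pledges 0, payoff 100): pledging 20 → total 110, payoff 80. No gain.
Hospital 3 (pledges 20, payoff 80): dropping to 0 → total 70, payoff 0. No gain.

Yes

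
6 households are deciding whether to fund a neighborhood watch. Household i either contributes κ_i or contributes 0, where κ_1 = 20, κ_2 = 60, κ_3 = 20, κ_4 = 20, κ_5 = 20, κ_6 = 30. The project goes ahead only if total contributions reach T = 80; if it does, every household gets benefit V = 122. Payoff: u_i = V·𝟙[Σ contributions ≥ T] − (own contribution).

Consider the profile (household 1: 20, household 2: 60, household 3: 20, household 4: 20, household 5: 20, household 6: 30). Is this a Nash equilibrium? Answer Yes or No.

Total = 170 ≥ 80: provided.
Household 1 (pledges 20, payoff 102): dropping to 0 → total 150, payoff 122. Profitable deviation.

No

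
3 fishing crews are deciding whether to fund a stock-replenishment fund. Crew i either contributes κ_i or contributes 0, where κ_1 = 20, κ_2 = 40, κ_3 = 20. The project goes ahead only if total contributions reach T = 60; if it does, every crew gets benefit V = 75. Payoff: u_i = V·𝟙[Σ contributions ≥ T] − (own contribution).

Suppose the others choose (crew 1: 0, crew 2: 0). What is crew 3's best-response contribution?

0

Others' total = 0. Even contributing 20 gives 20 < 60: no benefit either way.
Best response: 0.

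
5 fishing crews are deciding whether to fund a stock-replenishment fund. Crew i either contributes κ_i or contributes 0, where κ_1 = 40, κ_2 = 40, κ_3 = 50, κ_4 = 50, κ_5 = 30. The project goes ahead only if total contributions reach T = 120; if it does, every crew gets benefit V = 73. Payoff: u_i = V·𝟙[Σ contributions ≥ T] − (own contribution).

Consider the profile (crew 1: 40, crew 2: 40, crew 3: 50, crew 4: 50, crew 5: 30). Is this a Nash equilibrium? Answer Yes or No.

Total = 210 ≥ 120: provided.
Crew 1 (pledges 40, payoff 33): dropping to 0 → total 170, payoff 73. Profitable deviation.

No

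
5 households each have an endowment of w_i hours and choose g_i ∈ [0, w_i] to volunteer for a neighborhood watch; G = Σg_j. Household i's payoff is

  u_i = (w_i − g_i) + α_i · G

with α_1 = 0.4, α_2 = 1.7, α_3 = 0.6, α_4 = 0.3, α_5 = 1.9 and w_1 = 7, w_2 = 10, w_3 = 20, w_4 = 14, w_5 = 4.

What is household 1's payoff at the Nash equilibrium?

∂u_i/∂g_i = α_i − 1, so household i contributes w_i if α_i > 1, else 0.
α_i > 1 for i ∈ {2, 5}; NE contributions (0, 10, 0, 0, 4), G = 14.
u_1 = (7 − 0) + 0.4·14 = 12.6.

12.6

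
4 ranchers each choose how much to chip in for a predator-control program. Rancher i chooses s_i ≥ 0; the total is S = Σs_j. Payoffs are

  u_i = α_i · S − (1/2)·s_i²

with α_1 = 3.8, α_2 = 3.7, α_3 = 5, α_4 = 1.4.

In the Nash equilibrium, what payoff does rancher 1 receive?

Rancher i's FOC: ∂u_i/∂s_i = α_i − s_i = 0, so s_i* = α_i.
NE contributions = (3.8, 3.7, 5, 1.4); S = 13.9.
u_1 = α_1·S − ½·(s_1)² = 3.8·13.9 − ½·3.8² = 45.6.

45.6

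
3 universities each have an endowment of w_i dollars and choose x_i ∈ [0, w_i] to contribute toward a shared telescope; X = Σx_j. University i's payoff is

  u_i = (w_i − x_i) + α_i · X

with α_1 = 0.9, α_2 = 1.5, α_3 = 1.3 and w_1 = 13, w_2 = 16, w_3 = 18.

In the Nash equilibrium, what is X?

∂u_i/∂x_i = α_i − 1, so university i contributes w_i if α_i > 1, else 0.
α_i > 1 for i ∈ {2, 3}; NE contributions (0, 16, 18), X = 34.

34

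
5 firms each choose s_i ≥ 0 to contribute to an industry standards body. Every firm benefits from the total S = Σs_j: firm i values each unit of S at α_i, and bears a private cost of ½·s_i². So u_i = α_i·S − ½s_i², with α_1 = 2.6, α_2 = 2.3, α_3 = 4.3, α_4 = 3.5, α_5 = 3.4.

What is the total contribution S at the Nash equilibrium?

16.1

Firm i's FOC: ∂u_i/∂s_i = α_i − s_i = 0, so s_i* = α_i.
NE contributions = (2.6, 2.3, 4.3, 3.5, 3.4); S = 16.1.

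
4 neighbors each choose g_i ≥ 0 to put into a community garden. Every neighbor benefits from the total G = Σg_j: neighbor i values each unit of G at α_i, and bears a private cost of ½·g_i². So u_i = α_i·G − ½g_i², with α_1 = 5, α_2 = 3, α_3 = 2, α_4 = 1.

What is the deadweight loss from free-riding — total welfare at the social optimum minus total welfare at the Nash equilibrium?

140.5

Neighbor i's FOC: ∂u_i/∂g_i = α_i − g_i = 0, so g_i* = α_i.
NE contributions = (5, 3, 2, 1); G = 11.
W^NE = (Σα)·G − ½Σα_i² = 11² − ½·39 = 101.5.
Planner sets g_i = Σα_j = 11 for every i, so G^SO = 4·11 = 44.
W^SO = (Σα)·G^SO − ½·4·(Σα)² = (4/2)·11² = 242.
Deadweight loss = W^SO − W^NE = 140.5.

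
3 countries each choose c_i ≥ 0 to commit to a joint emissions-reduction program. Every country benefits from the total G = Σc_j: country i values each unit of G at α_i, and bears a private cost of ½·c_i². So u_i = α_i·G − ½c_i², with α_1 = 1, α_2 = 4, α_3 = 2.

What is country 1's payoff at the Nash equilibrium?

6.5

Country i's FOC: ∂u_i/∂c_i = α_i − c_i = 0, so c_i* = α_i.
NE contributions = (1, 4, 2); G = 7.
u_1 = α_1·G − ½·(c_1)² = 1·7 − ½·1² = 6.5.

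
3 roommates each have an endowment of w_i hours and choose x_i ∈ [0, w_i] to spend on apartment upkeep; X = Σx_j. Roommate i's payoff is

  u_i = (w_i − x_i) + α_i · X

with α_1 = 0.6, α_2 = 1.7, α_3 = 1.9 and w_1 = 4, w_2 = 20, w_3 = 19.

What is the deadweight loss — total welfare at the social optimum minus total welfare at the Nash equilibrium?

∂u_i/∂x_i = α_i − 1, so roommate i contributes w_i if α_i > 1, else 0.
α_i > 1 for i ∈ {2, 3}; NE contributions (0, 20, 19), X = 39.
W^NE = Σw_i − X^NE + (Σα_i)·X^NE = 43 + 3.2·39 = 167.8.
Planner: ∂(Σu_j)/∂x_i = Σα_j − 1 = 3.2 > 0, so everyone contributes w_i; X^SO = 43, W^SO = 43 + 3.2·43 = 180.6.
Deadweight loss = 12.8.

12.8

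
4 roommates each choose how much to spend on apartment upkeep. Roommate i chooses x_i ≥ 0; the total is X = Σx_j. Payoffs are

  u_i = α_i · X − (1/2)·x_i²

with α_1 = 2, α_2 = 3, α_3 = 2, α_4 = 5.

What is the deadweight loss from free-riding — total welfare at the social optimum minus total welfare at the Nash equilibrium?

165

Roommate i's FOC: ∂u_i/∂x_i = α_i − x_i = 0, so x_i* = α_i.
NE contributions = (2, 3, 2, 5); X = 12.
W^NE = (Σα)·X − ½Σα_i² = 12² − ½·42 = 123.
Planner sets x_i = Σα_j = 12 for every i, so X^SO = 4·12 = 48.
W^SO = (Σα)·X^SO − ½·4·(Σα)² = (4/2)·12² = 288.
Deadweight loss = W^SO − W^NE = 165.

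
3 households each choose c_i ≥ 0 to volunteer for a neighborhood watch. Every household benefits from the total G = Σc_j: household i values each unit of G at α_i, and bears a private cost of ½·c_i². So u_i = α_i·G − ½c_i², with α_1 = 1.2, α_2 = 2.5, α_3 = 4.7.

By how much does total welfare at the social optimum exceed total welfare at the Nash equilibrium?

50.17

Household i's FOC: ∂u_i/∂c_i = α_i − c_i = 0, so c_i* = α_i.
NE contributions = (1.2, 2.5, 4.7); G = 8.4.
W^NE = (Σα)·G − ½Σα_i² = 8.4² − ½·29.78 = 55.67.
Planner sets c_i = Σα_j = 8.4 for every i, so G^SO = 3·8.4 = 25.2.
W^SO = (Σα)·G^SO − ½·3·(Σα)² = (3/2)·8.4² = 105.84.
Deadweight loss = W^SO − W^NE = 50.17.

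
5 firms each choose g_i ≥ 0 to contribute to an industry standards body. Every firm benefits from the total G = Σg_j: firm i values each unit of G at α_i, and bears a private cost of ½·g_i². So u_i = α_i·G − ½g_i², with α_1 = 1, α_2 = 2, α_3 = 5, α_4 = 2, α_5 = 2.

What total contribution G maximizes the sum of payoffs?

Planner FOC: ∂(Σu_j)/∂g_i = (Σα_j) − g_i = 0, so g_i^SO = Σα_j = 12 for every i; G^SO = 60.

60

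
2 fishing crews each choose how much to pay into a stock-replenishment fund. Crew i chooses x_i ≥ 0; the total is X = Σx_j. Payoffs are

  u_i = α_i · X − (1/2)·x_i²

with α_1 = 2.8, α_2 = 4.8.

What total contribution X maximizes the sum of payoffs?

Planner FOC: ∂(Σu_j)/∂x_i = (Σα_j) − x_i = 0, so x_i^SO = Σα_j = 7.6 for every i; X^SO = 15.2.

15.2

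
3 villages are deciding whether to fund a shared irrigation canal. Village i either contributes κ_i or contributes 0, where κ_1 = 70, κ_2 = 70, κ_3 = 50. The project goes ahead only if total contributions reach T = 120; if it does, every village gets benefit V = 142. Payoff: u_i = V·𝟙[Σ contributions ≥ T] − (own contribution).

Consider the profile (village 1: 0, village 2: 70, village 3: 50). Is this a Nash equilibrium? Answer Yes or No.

Yes

Total = 120 ≥ 120: provided.
Village 1 (pledges 0, payoff 142): pledging 70 → total 190, payoff 72. No gain.
Village 2 (pledges 70, payoff 72): dropping to 0 → total 50, payoff 0. No gain.
Village 3 (pledges 50, payoff 92): dropping to 0 → total 70, payoff 0. No gain.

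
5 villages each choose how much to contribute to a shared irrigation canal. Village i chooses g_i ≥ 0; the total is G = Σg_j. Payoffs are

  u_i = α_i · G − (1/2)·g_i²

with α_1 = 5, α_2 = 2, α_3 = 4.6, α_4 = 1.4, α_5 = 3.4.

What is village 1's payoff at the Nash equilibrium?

69.5

Village i's FOC: ∂u_i/∂g_i = α_i − g_i = 0, so g_i* = α_i.
NE contributions = (5, 2, 4.6, 1.4, 3.4); G = 16.4.
u_1 = α_1·G − ½·(g_1)² = 5·16.4 − ½·5² = 69.5.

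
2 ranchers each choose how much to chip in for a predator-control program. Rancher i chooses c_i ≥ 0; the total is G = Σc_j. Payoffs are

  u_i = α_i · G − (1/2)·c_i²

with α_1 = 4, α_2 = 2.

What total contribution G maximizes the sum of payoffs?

Planner FOC: ∂(Σu_j)/∂c_i = (Σα_j) − c_i = 0, so c_i^SO = Σα_j = 6 for every i; G^SO = 12.

12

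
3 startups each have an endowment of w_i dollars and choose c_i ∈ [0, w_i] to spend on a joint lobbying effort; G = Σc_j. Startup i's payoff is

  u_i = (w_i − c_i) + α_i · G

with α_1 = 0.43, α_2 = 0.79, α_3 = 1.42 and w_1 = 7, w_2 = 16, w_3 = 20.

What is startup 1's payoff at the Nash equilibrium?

15.6

∂u_i/∂c_i = α_i − 1, so startup i contributes w_i if α_i > 1, else 0.
α_i > 1 for i ∈ {3}; NE contributions (0, 0, 20), G = 20.
u_1 = (7 − 0) + 0.43·20 = 15.6.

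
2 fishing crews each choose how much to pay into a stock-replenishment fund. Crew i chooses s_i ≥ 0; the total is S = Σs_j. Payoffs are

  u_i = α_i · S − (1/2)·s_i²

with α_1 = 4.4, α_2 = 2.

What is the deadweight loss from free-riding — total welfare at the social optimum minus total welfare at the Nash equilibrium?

Crew i's FOC: ∂u_i/∂s_i = α_i − s_i = 0, so s_i* = α_i.
NE contributions = (4.4, 2); S = 6.4.
W^NE = (Σα)·S − ½Σα_i² = 6.4² − ½·23.36 = 29.28.
Planner sets s_i = Σα_j = 6.4 for every i, so S^SO = 2·6.4 = 12.8.
W^SO = (Σα)·S^SO − ½·2·(Σα)² = (2/2)·6.4² = 40.96.
Deadweight loss = W^SO − W^NE = 11.68.

11.68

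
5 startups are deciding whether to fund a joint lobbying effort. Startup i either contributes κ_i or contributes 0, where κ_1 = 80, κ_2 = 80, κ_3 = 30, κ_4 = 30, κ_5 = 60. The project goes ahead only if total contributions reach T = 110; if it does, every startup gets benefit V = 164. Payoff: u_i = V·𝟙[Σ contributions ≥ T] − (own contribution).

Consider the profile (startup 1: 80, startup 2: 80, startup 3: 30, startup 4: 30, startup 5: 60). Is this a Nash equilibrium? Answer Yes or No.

Total = 280 ≥ 110: provided.
Startup 1 (pledges 80, payoff 84): dropping to 0 → total 200, payoff 164. Profitable deviation.

No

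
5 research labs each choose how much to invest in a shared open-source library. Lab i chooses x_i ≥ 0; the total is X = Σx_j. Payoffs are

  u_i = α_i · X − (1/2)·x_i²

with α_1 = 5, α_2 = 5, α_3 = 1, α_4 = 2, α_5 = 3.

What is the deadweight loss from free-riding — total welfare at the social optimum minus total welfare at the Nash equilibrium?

416

Lab i's FOC: ∂u_i/∂x_i = α_i − x_i = 0, so x_i* = α_i.
NE contributions = (5, 5, 1, 2, 3); X = 16.
W^NE = (Σα)·X − ½Σα_i² = 16² − ½·64 = 224.
Planner sets x_i = Σα_j = 16 for every i, so X^SO = 5·16 = 80.
W^SO = (Σα)·X^SO − ½·5·(Σα)² = (5/2)·16² = 640.
Deadweight loss = W^SO − W^NE = 416.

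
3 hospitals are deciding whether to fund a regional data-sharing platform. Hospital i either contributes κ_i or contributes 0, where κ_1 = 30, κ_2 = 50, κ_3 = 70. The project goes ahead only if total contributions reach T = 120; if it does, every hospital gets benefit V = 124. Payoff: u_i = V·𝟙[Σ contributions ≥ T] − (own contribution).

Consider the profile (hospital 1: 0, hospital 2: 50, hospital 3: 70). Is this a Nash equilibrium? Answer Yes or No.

Total = 120 ≥ 120: provided.
Hospital 1 (pledges 0, payoff 124): pledging 30 → total 150, payoff 94. No gain.
Hospital 2 (pledges 50, payoff 74): dropping to 0 → total 70, payoff 0. No gain.
Hospital 3 (pledges 70, payoff 54): dropping to 0 → total 50, payoff 0. No gain.

Yes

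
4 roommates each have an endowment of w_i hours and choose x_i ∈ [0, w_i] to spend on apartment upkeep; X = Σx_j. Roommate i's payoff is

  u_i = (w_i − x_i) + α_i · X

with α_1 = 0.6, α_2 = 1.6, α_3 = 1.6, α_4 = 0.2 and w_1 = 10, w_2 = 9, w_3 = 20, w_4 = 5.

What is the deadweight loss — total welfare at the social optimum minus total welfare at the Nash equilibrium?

∂u_i/∂x_i = α_i − 1, so roommate i contributes w_i if α_i > 1, else 0.
α_i > 1 for i ∈ {2, 3}; NE contributions (0, 9, 20, 0), X = 29.
W^NE = Σw_i − X^NE + (Σα_i)·X^NE = 44 + 3·29 = 131.
Planner: ∂(Σu_j)/∂x_i = Σα_j − 1 = 3 > 0, so everyone contributes w_i; X^SO = 44, W^SO = 44 + 3·44 = 176.
Deadweight loss = 45.

45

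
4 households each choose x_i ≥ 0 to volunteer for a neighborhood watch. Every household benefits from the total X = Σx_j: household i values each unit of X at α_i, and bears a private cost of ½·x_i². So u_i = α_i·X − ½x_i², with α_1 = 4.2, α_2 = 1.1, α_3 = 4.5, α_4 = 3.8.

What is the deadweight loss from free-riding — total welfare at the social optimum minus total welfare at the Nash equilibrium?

Household i's FOC: ∂u_i/∂x_i = α_i − x_i = 0, so x_i* = α_i.
NE contributions = (4.2, 1.1, 4.5, 3.8); X = 13.6.
W^NE = (Σα)·X − ½Σα_i² = 13.6² − ½·53.54 = 158.19.
Planner sets x_i = Σα_j = 13.6 for every i, so X^SO = 4·13.6 = 54.4.
W^SO = (Σα)·X^SO − ½·4·(Σα)² = (4/2)·13.6² = 369.92.
Deadweight loss = W^SO − W^NE = 211.73.

211.73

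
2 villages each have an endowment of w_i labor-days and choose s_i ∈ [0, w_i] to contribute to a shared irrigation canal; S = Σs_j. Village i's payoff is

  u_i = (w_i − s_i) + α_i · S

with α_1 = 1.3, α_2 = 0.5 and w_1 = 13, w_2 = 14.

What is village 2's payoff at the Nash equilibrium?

20.5

∂u_i/∂s_i = α_i − 1, so village i contributes w_i if α_i > 1, else 0.
α_i > 1 for i ∈ {1}; NE contributions (13, 0), S = 13.
u_2 = (14 − 0) + 0.5·13 = 20.5.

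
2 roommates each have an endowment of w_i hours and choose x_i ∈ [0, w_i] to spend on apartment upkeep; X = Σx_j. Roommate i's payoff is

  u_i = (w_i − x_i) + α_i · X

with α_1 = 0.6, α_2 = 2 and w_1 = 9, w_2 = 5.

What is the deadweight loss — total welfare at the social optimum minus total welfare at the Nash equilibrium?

∂u_i/∂x_i = α_i − 1, so roommate i contributes w_i if α_i > 1, else 0.
α_i > 1 for i ∈ {2}; NE contributions (0, 5), X = 5.
W^NE = Σw_i − X^NE + (Σα_i)·X^NE = 14 + 1.6·5 = 22.
Planner: ∂(Σu_j)/∂x_i = Σα_j − 1 = 1.6 > 0, so everyone contributes w_i; X^SO = 14, W^SO = 14 + 1.6·14 = 36.4.
Deadweight loss = 14.4.

14.4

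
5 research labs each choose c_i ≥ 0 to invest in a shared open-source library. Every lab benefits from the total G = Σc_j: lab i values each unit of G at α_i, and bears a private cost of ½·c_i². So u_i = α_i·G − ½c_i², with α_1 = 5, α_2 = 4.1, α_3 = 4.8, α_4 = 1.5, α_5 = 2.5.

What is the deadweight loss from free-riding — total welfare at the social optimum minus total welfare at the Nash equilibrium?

517.29

Lab i's FOC: ∂u_i/∂c_i = α_i − c_i = 0, so c_i* = α_i.
NE contributions = (5, 4.1, 4.8, 1.5, 2.5); G = 17.9.
W^NE = (Σα)·G − ½Σα_i² = 17.9² − ½·73.35 = 283.735.
Planner sets c_i = Σα_j = 17.9 for every i, so G^SO = 5·17.9 = 89.5.
W^SO = (Σα)·G^SO − ½·5·(Σα)² = (5/2)·17.9² = 801.025.
Deadweight loss = W^SO − W^NE = 517.29.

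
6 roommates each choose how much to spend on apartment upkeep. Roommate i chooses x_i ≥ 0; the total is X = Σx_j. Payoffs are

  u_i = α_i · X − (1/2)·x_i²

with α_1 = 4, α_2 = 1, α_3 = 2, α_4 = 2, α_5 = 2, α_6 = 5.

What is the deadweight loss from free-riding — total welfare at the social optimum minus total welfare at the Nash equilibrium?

Roommate i's FOC: ∂u_i/∂x_i = α_i − x_i = 0, so x_i* = α_i.
NE contributions = (4, 1, 2, 2, 2, 5); X = 16.
W^NE = (Σα)·X − ½Σα_i² = 16² − ½·54 = 229.
Planner sets x_i = Σα_j = 16 for every i, so X^SO = 6·16 = 96.
W^SO = (Σα)·X^SO − ½·6·(Σα)² = (6/2)·16² = 768.
Deadweight loss = W^SO − W^NE = 539.

539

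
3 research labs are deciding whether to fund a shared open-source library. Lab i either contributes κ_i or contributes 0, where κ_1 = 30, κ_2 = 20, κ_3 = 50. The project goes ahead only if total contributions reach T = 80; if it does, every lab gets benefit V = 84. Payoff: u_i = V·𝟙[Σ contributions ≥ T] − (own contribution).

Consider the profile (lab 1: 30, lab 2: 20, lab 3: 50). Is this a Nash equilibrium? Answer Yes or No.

No

Total = 100 ≥ 80: provided.
Lab 1 (pledges 30, payoff 54): dropping to 0 → total 70, payoff 0. No gain.
Lab 2 (pledges 20, payoff 64): dropping to 0 → total 80, payoff 84. Profitable deviation.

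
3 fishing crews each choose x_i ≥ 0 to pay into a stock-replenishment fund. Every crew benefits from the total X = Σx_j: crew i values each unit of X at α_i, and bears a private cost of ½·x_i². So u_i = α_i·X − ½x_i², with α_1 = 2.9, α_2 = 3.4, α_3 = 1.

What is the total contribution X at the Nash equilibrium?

Crew i's FOC: ∂u_i/∂x_i = α_i − x_i = 0, so x_i* = α_i.
NE contributions = (2.9, 3.4, 1); X = 7.3.

7.3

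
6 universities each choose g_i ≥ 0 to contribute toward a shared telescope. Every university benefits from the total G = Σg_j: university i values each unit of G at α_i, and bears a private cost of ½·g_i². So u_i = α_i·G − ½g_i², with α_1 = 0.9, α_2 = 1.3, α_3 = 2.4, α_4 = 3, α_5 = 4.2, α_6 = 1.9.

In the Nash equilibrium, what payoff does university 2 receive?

16.965

University i's FOC: ∂u_i/∂g_i = α_i − g_i = 0, so g_i* = α_i.
NE contributions = (0.9, 1.3, 2.4, 3, 4.2, 1.9); G = 13.7.
u_2 = α_2·G − ½·(g_2)² = 1.3·13.7 − ½·1.3² = 16.965.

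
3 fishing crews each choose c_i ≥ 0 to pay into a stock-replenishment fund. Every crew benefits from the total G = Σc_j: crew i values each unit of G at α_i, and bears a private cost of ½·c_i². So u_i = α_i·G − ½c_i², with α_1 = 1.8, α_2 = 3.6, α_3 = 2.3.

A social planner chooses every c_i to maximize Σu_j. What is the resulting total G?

23.1

Planner FOC: ∂(Σu_j)/∂c_i = (Σα_j) − c_i = 0, so c_i^SO = Σα_j = 7.7 for every i; G^SO = 23.1.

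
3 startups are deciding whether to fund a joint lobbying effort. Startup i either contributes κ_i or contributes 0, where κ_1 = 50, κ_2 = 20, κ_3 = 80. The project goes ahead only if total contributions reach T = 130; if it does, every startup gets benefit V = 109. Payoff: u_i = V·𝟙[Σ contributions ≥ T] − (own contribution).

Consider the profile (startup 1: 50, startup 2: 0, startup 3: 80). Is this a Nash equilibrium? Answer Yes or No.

Total = 130 ≥ 130: provided.
Startup 1 (pledges 50, payoff 59): dropping to 0 → total 80, payoff 0. No gain.
Startup 2 (pledges 0, payoff 109): pledging 20 → total 150, payoff 89. No gain.
Startup 3 (pledges 80, payoff 29): dropping to 0 → total 50, payoff 0. No gain.

Yes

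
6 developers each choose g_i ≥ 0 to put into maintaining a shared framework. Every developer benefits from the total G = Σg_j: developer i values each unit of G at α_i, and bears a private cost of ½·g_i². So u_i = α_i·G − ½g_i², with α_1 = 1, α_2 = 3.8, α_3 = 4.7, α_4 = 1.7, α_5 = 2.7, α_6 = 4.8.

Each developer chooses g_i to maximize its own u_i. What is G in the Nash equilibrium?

Developer i's FOC: ∂u_i/∂g_i = α_i − g_i = 0, so g_i* = α_i.
NE contributions = (1, 3.8, 4.7, 1.7, 2.7, 4.8); G = 18.7.

18.7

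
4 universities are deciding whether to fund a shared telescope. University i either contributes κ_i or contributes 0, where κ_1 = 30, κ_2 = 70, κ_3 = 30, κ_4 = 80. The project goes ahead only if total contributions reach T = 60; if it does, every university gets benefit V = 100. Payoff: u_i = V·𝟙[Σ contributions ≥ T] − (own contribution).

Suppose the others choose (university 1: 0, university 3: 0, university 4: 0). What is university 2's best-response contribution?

70

Others' total = 0. Contributing 70 brings total to 70 ≥ 60: gain V − κ_2 = 30.
Best response: 70.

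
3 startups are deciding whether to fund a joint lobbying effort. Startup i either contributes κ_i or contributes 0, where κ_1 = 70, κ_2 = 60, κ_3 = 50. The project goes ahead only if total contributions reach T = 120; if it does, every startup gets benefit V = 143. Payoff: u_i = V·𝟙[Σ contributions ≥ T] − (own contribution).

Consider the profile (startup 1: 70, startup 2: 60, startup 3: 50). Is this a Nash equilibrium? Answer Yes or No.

No

Total = 180 ≥ 120: provided.
Startup 1 (pledges 70, payoff 73): dropping to 0 → total 110, payoff 0. No gain.
Startup 2 (pledges 60, payoff 83): dropping to 0 → total 120, payoff 143. Profitable deviation.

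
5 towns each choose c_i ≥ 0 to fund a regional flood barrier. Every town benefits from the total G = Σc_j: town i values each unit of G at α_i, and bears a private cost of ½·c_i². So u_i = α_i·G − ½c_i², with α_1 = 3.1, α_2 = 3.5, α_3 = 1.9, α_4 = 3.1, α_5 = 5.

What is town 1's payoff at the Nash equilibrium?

46.655

Town i's FOC: ∂u_i/∂c_i = α_i − c_i = 0, so c_i* = α_i.
NE contributions = (3.1, 3.5, 1.9, 3.1, 5); G = 16.6.
u_1 = α_1·G − ½·(c_1)² = 3.1·16.6 − ½·3.1² = 46.655.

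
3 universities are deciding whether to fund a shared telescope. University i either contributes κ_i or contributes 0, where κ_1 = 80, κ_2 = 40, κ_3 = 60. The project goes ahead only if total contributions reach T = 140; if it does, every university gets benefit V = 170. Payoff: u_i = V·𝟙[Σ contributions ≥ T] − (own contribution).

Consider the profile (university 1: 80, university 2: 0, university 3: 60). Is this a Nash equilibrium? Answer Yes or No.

Yes

Total = 140 ≥ 140: provided.
University 1 (pledges 80, payoff 90): dropping to 0 → total 60, payoff 0. No gain.
University 2 (pledges 0, payoff 170): pledging 40 → total 180, payoff 130. No gain.
University 3 (pledges 60, payoff 110): dropping to 0 → total 80, payoff 0. No gain.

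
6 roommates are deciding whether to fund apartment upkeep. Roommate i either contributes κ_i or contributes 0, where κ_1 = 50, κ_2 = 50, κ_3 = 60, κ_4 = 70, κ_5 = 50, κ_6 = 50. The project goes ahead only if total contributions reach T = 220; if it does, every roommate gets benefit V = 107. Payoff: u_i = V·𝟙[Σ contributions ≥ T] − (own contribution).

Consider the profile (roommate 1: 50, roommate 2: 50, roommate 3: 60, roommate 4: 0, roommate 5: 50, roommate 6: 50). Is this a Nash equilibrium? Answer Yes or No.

Yes

Total = 260 ≥ 220: provided.
Roommate 1 (pledges 50, payoff 57): dropping to 0 → total 210, payoff 0. No gain.
Roommate 2 (pledges 50, payoff 57): dropping to 0 → total 210, payoff 0. No gain.
Roommate 3 (pledges 60, payoff 47): dropping to 0 → total 200, payoff 0. No gain.
Roommate 4 (pledges 0, payoff 107): pledging 70 → total 330, payoff 37. No gain.
Roommate 5 (pledges 50, payoff 57): dropping to 0 → total 210, payoff 0. No gain.
Roommate 6 (pledges 50, payoff 57): dropping to 0 → total 210, payoff 0. No gain.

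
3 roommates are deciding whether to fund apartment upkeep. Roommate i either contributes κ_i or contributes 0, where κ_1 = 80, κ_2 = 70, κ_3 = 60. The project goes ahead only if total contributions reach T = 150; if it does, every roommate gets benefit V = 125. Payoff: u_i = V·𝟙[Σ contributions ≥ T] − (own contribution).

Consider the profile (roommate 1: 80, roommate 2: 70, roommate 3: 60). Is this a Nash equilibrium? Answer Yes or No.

No

Total = 210 ≥ 150: provided.
Roommate 1 (pledges 80, payoff 45): dropping to 0 → total 130, payoff 0. No gain.
Roommate 2 (pledges 70, payoff 55): dropping to 0 → total 140, payoff 0. No gain.
Roommate 3 (pledges 60, payoff 65): dropping to 0 → total 150, payoff 125. Profitable deviation.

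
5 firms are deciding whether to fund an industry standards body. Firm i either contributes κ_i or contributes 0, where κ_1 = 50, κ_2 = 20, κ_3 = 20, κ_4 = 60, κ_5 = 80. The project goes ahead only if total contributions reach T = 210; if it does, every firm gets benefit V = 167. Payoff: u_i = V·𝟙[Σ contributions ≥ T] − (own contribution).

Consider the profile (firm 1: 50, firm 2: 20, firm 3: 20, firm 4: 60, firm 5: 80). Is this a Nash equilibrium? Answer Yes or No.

No

Total = 230 ≥ 210: provided.
Firm 1 (pledges 50, payoff 117): dropping to 0 → total 180, payoff 0. No gain.
Firm 2 (pledges 20, payoff 147): dropping to 0 → total 210, payoff 167. Profitable deviation.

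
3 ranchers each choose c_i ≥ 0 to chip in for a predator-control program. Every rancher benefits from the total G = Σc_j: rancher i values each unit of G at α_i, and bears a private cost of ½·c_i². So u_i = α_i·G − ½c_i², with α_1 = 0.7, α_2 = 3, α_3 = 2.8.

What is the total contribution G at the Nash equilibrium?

Rancher i's FOC: ∂u_i/∂c_i = α_i − c_i = 0, so c_i* = α_i.
NE contributions = (0.7, 3, 2.8); G = 6.5.

6.5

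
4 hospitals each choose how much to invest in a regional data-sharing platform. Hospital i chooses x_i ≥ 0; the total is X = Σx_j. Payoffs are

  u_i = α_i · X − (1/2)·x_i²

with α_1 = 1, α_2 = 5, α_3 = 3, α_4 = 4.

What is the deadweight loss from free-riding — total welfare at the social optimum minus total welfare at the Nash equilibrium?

194.5

Hospital i's FOC: ∂u_i/∂x_i = α_i − x_i = 0, so x_i* = α_i.
NE contributions = (1, 5, 3, 4); X = 13.
W^NE = (Σα)·X − ½Σα_i² = 13² − ½·51 = 143.5.
Planner sets x_i = Σα_j = 13 for every i, so X^SO = 4·13 = 52.
W^SO = (Σα)·X^SO − ½·4·(Σα)² = (4/2)·13² = 338.
Deadweight loss = W^SO − W^NE = 194.5.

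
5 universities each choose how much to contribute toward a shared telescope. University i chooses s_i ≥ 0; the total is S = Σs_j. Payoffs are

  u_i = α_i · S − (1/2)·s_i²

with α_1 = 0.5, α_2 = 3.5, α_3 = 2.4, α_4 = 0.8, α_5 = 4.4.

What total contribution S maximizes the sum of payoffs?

58

Planner FOC: ∂(Σu_j)/∂s_i = (Σα_j) − s_i = 0, so s_i^SO = Σα_j = 11.6 for every i; S^SO = 58.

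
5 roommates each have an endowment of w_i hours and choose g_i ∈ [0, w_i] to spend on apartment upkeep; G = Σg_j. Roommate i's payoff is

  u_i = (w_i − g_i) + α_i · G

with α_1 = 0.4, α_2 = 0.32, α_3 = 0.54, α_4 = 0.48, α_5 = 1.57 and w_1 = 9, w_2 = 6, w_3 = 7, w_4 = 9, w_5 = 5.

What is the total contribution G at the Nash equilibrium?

∂u_i/∂g_i = α_i − 1, so roommate i contributes w_i if α_i > 1, else 0.
α_i > 1 for i ∈ {5}; NE contributions (0, 0, 0, 0, 5), G = 5.

5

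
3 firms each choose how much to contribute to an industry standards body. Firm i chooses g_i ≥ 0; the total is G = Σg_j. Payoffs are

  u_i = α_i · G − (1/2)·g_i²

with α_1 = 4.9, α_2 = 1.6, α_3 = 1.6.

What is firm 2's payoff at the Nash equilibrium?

11.68

Firm i's FOC: ∂u_i/∂g_i = α_i − g_i = 0, so g_i* = α_i.
NE contributions = (4.9, 1.6, 1.6); G = 8.1.
u_2 = α_2·G − ½·(g_2)² = 1.6·8.1 − ½·1.6² = 11.68.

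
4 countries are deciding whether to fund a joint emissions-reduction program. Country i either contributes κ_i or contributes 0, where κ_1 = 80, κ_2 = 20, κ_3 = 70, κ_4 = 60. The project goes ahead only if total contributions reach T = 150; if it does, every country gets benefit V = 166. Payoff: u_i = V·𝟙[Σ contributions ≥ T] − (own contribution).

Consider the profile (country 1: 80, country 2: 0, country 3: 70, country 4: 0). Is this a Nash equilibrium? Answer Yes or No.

Total = 150 ≥ 150: provided.
Country 1 (pledges 80, payoff 86): dropping to 0 → total 70, payoff 0. No gain.
Country 2 (pledges 0, payoff 166): pledging 20 → total 170, payoff 146. No gain.
Country 3 (pledges 70, payoff 96): dropping to 0 → total 80, payoff 0. No gain.
Country 4 (pledges 0, payoff 166): pledging 60 → total 210, payoff 106. No gain.

Yes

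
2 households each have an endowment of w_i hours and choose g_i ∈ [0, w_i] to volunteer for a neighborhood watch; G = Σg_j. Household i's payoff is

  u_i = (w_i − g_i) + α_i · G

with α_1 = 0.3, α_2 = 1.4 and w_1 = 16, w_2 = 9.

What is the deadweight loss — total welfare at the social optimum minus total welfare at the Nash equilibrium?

11.2

∂u_i/∂g_i = α_i − 1, so household i contributes w_i if α_i > 1, else 0.
α_i > 1 for i ∈ {2}; NE contributions (0, 9), G = 9.
W^NE = Σw_i − G^NE + (Σα_i)·G^NE = 25 + 0.7·9 = 31.3.
Planner: ∂(Σu_j)/∂g_i = Σα_j − 1 = 0.7 > 0, so everyone contributes w_i; G^SO = 25, W^SO = 25 + 0.7·25 = 42.5.
Deadweight loss = 11.2.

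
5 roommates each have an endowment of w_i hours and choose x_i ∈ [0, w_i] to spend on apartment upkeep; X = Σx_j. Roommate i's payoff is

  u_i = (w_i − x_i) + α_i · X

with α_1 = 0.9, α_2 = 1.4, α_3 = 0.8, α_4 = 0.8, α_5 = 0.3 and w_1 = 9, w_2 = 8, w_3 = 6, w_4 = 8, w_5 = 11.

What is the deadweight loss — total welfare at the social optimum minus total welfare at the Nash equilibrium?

∂u_i/∂x_i = α_i − 1, so roommate i contributes w_i if α_i > 1, else 0.
α_i > 1 for i ∈ {2}; NE contributions (0, 8, 0, 0, 0), X = 8.
W^NE = Σw_i − X^NE + (Σα_i)·X^NE = 42 + 3.2·8 = 67.6.
Planner: ∂(Σu_j)/∂x_i = Σα_j − 1 = 3.2 > 0, so everyone contributes w_i; X^SO = 42, W^SO = 42 + 3.2·42 = 176.4.
Deadweight loss = 108.8.

108.8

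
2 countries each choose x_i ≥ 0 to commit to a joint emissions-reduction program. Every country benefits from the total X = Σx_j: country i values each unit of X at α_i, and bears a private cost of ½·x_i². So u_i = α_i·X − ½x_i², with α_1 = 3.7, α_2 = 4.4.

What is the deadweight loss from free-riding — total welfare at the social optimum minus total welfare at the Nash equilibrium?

Country i's FOC: ∂u_i/∂x_i = α_i − x_i = 0, so x_i* = α_i.
NE contributions = (3.7, 4.4); X = 8.1.
W^NE = (Σα)·X − ½Σα_i² = 8.1² − ½·33.05 = 49.085.
Planner sets x_i = Σα_j = 8.1 for every i, so X^SO = 2·8.1 = 16.2.
W^SO = (Σα)·X^SO − ½·2·(Σα)² = (2/2)·8.1² = 65.61.
Deadweight loss = W^SO − W^NE = 16.525.

16.525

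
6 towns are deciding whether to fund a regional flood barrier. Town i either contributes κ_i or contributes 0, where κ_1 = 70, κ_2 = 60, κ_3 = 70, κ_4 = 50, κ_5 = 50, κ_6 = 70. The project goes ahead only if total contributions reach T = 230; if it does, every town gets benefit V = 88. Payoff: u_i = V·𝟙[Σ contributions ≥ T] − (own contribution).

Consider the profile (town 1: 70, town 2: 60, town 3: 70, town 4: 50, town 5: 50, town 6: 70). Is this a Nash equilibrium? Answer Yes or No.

No

Total = 370 ≥ 230: provided.
Town 1 (pledges 70, payoff 18): dropping to 0 → total 300, payoff 88. Profitable deviation.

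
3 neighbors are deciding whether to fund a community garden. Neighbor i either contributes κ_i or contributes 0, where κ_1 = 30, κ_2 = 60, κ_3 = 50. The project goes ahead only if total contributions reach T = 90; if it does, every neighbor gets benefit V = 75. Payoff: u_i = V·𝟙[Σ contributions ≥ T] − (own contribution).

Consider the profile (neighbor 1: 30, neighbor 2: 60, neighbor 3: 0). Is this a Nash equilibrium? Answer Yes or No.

Total = 90 ≥ 90: provided.
Neighbor 1 (pledges 30, payoff 45): dropping to 0 → total 60, payoff 0. No gain.
Neighbor 2 (pledges 60, payoff 15): dropping to 0 → total 30, payoff 0. No gain.
Neighbor 3 (pledges 0, payoff 75): pledging 50 → total 140, payoff 25. No gain.

Yes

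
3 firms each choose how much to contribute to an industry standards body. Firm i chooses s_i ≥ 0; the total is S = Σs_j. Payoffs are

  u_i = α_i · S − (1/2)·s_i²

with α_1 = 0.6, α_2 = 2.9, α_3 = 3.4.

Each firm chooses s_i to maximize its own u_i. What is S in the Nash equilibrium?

Firm i's FOC: ∂u_i/∂s_i = α_i − s_i = 0, so s_i* = α_i.
NE contributions = (0.6, 2.9, 3.4); S = 6.9.

6.9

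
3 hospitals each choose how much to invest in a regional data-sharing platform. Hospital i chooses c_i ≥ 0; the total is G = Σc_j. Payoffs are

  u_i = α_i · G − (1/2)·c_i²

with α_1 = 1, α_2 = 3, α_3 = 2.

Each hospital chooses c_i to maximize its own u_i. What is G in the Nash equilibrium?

Hospital i's FOC: ∂u_i/∂c_i = α_i − c_i = 0, so c_i* = α_i.
NE contributions = (1, 3, 2); G = 6.

6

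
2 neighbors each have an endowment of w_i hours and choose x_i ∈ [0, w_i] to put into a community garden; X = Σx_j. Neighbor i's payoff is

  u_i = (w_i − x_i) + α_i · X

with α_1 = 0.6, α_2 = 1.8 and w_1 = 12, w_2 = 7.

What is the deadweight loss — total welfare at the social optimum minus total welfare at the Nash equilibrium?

∂u_i/∂x_i = α_i − 1, so neighbor i contributes w_i if α_i > 1, else 0.
α_i > 1 for i ∈ {2}; NE contributions (0, 7), X = 7.
W^NE = Σw_i − X^NE + (Σα_i)·X^NE = 19 + 1.4·7 = 28.8.
Planner: ∂(Σu_j)/∂x_i = Σα_j − 1 = 1.4 > 0, so everyone contributes w_i; X^SO = 19, W^SO = 19 + 1.4·19 = 45.6.
Deadweight loss = 16.8.

16.8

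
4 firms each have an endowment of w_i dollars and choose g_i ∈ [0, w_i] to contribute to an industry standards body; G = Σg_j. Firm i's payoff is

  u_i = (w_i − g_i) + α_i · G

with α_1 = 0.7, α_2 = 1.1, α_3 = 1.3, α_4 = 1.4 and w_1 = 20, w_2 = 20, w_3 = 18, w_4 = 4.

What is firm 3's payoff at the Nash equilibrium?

54.6

∂u_i/∂g_i = α_i − 1, so firm i contributes w_i if α_i > 1, else 0.
α_i > 1 for i ∈ {2, 3, 4}; NE contributions (0, 20, 18, 4), G = 42.
u_3 = (18 − 18) + 1.3·42 = 54.6.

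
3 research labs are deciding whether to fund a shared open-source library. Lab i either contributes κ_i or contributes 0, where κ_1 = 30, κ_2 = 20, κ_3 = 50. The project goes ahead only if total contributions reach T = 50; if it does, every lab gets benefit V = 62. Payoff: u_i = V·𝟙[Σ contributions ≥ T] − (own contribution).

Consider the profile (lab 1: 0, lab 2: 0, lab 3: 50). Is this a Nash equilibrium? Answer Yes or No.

Total = 50 ≥ 50: provided.
Lab 1 (pledges 0, payoff 62): pledging 30 → total 80, payoff 32. No gain.
Lab 2 (pledges 0, payoff 62): pledging 20 → total 70, payoff 42. No gain.
Lab 3 (pledges 50, payoff 12): dropping to 0 → total 0, payoff 0. No gain.

Yes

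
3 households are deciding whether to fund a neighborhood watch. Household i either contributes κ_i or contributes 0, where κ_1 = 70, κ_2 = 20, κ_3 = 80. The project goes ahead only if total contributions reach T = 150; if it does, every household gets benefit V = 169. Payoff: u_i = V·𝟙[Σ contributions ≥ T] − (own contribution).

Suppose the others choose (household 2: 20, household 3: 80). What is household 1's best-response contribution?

70

Others' total = 100. Contributing 70 brings total to 170 ≥ 150: gain V − κ_1 = 99.
Best response: 70.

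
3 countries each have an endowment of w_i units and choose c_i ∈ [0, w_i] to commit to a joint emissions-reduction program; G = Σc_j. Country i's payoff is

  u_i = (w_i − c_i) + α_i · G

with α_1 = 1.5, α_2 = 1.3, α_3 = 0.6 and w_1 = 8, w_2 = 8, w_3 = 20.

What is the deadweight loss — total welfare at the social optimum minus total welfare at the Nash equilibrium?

48

∂u_i/∂c_i = α_i − 1, so country i contributes w_i if α_i > 1, else 0.
α_i > 1 for i ∈ {1, 2}; NE contributions (8, 8, 0), G = 16.
W^NE = Σw_i − G^NE + (Σα_i)·G^NE = 36 + 2.4·16 = 74.4.
Planner: ∂(Σu_j)/∂c_i = Σα_j − 1 = 2.4 > 0, so everyone contributes w_i; G^SO = 36, W^SO = 36 + 2.4·36 = 122.4.
Deadweight loss = 48.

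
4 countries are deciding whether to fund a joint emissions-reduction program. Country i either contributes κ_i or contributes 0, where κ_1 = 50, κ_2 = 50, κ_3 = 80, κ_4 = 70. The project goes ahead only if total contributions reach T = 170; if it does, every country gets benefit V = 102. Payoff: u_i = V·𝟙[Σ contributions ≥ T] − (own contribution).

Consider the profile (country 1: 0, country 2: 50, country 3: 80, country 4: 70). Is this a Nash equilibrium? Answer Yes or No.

Yes

Total = 200 ≥ 170: provided.
Country 1 (pledges 0, payoff 102): pledging 50 → total 250, payoff 52. No gain.
Country 2 (pledges 50, payoff 52): dropping to 0 → total 150, payoff 0. No gain.
Country 3 (pledges 80, payoff 22): dropping to 0 → total 120, payoff 0. No gain.
Country 4 (pledges 70, payoff 32): dropping to 0 → total 130, payoff 0. No gain.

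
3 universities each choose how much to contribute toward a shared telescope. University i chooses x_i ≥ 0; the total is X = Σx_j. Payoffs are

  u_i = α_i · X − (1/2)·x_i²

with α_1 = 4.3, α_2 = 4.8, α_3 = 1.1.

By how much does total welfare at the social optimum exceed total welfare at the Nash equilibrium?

University i's FOC: ∂u_i/∂x_i = α_i − x_i = 0, so x_i* = α_i.
NE contributions = (4.3, 4.8, 1.1); X = 10.2.
W^NE = (Σα)·X − ½Σα_i² = 10.2² − ½·42.74 = 82.67.
Planner sets x_i = Σα_j = 10.2 for every i, so X^SO = 3·10.2 = 30.6.
W^SO = (Σα)·X^SO − ½·3·(Σα)² = (3/2)·10.2² = 156.06.
Deadweight loss = W^SO − W^NE = 73.39.

73.39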